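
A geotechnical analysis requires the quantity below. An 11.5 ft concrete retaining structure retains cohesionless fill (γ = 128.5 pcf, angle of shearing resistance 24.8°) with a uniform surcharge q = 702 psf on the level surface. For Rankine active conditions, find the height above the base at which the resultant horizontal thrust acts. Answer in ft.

4.77 ft

K_a = 0.4090.
Triangular part P₁ = ½K_aγH² = 3475 at H/3 = 3.833 ft; rectangular part P₂ = K_a q H = 3302 at H/2 = 5.750 ft.
ȳ = (P₁·3.833 + P₂·5.750)/(P₁+P₂) = 4.767 ft.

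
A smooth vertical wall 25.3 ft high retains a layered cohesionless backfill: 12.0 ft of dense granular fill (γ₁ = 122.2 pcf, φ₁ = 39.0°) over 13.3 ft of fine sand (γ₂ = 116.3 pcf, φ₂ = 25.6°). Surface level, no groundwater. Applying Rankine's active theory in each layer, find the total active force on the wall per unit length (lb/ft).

K_a1 = tan²(45°−39.0°/2) = 0.2275; K_a2 = tan²(45°−25.6°/2) = 0.3966.
Layer 1: σ at base = K_a1 γ₁ h₁ = 333.6 psf; P₁ = ½×333.6×12.0 = 2002.
Layer 2: σ_v at top = γ₁h₁ = 1466; σ_h top = K_a2×1466 = 581.5; σ_h base = K_a2×(1466+116.3×13.3) = 1195.
P₂ = ½(581.5+1195)×13.3 = 11810. Total P_a = 2002+11810 = 13820 lb/ft.

13800 lb/ft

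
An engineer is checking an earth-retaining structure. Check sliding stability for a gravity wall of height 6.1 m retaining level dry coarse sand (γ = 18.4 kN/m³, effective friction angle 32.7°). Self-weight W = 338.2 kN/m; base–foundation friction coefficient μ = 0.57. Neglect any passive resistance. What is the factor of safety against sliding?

1.89

K_a = tan²(45° − 32.7°/2) = 0.2985.
P_a = ½K_aγH² = 0.5×0.2985×18.4×6.1² = 102.2 kN/m, acting at H/3 = 2.033 m above the base.
FS_sliding = μW / P_a = 0.57×338.2 / 102.2 = 1.887.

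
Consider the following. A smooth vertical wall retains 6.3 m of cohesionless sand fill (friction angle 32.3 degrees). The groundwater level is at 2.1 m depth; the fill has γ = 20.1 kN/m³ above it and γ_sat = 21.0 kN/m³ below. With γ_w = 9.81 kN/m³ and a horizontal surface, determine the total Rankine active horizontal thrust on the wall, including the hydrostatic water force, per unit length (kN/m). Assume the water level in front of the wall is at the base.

184 kN/m

K_a = tan²(45° − φ/2) = 0.3035.
γ' = 21.0 − 9.81 = 11.19 kN/m³. Depth below WT = 4.2 m.
σ'_h at WT = K_a γ d_w = 12.81 kPa; at base = 12.81 + K_a γ' × 4.2 = 27.07 kPa.
P₁ (0–2.1 m) = ½×12.81×2.1 = 13.45. P₂ (2.1–6.3 m) = ½(12.81+27.07)×4.2 = 83.75.
P_w = ½ γ_w h₂² = 0.5×9.81×4.2² = 86.52. Total = 13.45+83.75+86.52 = 183.7 kN/m.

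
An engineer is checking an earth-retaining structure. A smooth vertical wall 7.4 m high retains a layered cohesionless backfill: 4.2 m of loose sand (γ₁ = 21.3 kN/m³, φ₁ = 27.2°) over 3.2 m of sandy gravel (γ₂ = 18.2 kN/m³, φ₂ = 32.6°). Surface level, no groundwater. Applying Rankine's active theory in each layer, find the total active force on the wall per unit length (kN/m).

K_a1 = tan²(45°−27.2°/2) = 0.3726; K_a2 = tan²(45°−32.6°/2) = 0.2997.
Layer 1: σ at base = K_a1 γ₁ h₁ = 33.33 kPa; P₁ = ½×33.33×4.2 = 70.00.
Layer 2: σ_v at top = γ₁h₁ = 89.46; σ_h top = K_a2×89.46 = 26.81; σ_h base = K_a2×(89.46+18.2×3.2) = 44.27.
P₂ = ½(26.81+44.27)×3.2 = 113.7. Total P_a = 70.00+113.7 = 183.7 kN/m.

184 kN/m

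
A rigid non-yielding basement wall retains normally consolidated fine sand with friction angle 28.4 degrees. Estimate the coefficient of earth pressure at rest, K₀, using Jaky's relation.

K₀ = 1 − sin φ' = 1 − sin 28.4° = 0.5244.

0.524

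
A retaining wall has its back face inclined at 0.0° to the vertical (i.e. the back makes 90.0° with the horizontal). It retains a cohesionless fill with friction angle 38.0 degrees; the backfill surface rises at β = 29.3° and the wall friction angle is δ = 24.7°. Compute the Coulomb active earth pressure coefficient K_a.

K_a = sin²(α+φ) / [sin²α · sin(α−δ) · (1 + √{sin(φ+δ)sin(φ−β) / (sin(α−δ)sin(α+β))})²].
With α = 90.0°, φ = 38.0°, δ = 24.7°, β = 29.3°: K_a = 0.3429.

0.343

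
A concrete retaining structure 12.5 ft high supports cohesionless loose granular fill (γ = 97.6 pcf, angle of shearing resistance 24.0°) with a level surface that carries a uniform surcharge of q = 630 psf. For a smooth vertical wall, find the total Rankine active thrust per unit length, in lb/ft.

K_a = tan²(45° − φ/2) = 0.4217.
Soil triangle: ½ K_a γ H² = 0.5×0.4217×97.6×12.5² = 3216 lb/ft.
Surcharge rectangle: K_a q H = 0.4217×630×12.5 = 3321 lb/ft.
Total = 3216 + 3321 = 6537 lb/ft.

6540 lb/ft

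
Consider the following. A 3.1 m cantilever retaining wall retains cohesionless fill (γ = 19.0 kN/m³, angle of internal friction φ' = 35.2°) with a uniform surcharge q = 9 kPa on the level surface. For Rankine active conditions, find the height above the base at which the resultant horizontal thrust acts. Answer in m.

K_a = 0.2687.
Triangular part P₁ = ½K_aγH² = 24.53 at H/3 = 1.033 m; rectangular part P₂ = K_a q H = 7.496 at H/2 = 1.550 m.
ȳ = (P₁·1.033 + P₂·1.550)/(P₁+P₂) = 1.154 m.

1.15 m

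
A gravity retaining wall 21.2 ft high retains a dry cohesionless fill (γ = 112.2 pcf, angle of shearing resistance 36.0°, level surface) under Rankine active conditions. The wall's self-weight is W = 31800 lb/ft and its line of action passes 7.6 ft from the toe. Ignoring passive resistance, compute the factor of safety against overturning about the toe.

5.22

K_a = tan²(45° − 36.0°/2) = 0.2596.
P_a = ½K_aγH² = 0.5×0.2596×112.2×21.2² = 6546 lb/ft, acting at H/3 = 7.067 ft above the base.
Overturning moment M_o = P_a × H/3 = 6546 × 7.067 = 46260.
Resisting moment M_r = W × 7.6 = 31800 × 7.6 = 241700.
FS_overturning = M_r/M_o = 241700/46260 = 5.225.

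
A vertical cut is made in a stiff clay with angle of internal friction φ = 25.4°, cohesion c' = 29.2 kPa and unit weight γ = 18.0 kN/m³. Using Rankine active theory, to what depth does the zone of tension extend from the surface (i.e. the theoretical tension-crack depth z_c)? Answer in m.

K_a = tan²(45° − 25.4°/2) = 0.3996; √K_a = 0.6322.
The active pressure is zero where K_a γ z = 2c√K_a, so z_c = 2c/(γ√K_a) = 2×29.2/(18.0×0.6322) = 5.132 m.

5.13 m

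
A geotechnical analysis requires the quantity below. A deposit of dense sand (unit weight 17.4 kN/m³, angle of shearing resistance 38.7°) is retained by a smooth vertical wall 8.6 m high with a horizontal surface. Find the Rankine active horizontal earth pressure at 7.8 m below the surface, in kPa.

K_a = (1 − sin φ)/(1 + sin φ) = 0.2306.
σ_h = K_a γ z = 0.2306 × 17.4 × 7.8 = 31.30 kPa.

31.3 kPa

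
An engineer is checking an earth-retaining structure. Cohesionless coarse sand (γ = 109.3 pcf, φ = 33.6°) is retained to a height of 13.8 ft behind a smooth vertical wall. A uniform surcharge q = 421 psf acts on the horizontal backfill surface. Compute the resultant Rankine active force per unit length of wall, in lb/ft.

4660 lb/ft

K_a = tan²(45° − φ/2) = 0.2875.
Soil triangle: ½ K_a γ H² = 0.5×0.2875×109.3×13.8² = 2992 lb/ft.
Surcharge rectangle: K_a q H = 0.2875×421×13.8 = 1670 lb/ft.
Total = 2992 + 1670 = 4663 lb/ft.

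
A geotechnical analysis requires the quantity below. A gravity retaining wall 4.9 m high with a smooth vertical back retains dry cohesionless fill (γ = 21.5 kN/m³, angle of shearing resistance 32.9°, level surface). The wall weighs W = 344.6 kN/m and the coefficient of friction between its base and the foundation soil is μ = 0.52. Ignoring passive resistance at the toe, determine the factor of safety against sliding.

2.35

K_a = tan²(45° − 32.9°/2) = 0.2960.
P_a = ½K_aγH² = 0.5×0.2960×21.5×4.9² = 76.41 kN/m, acting at H/3 = 1.633 m above the base.
FS_sliding = μW / P_a = 0.52×344.6 / 76.41 = 2.345.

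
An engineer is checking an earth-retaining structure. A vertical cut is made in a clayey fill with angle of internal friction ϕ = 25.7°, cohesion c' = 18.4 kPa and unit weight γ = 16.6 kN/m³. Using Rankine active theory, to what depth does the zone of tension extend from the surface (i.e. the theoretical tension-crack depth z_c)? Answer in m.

K_a = tan²(45° − 25.7°/2) = 0.3950; √K_a = 0.6285.
The active pressure is zero where K_a γ z = 2c√K_a, so z_c = 2c/(γ√K_a) = 2×18.4/(16.6×0.6285) = 3.527 m.

3.53 m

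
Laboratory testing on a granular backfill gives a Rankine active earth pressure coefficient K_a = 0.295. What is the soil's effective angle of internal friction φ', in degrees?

33.0°

K_a = tan²(45° − φ/2) ⇒ 45° − φ/2 = arctan(√0.295) = 28.51°.
φ = 2(45° − 28.51°) = 32.98°.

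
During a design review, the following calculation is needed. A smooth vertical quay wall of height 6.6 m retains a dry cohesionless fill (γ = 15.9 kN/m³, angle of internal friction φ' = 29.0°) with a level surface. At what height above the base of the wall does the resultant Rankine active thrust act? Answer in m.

2.20 m

K_a = 0.3470.
The pressure distribution is triangular, so the resultant acts at H/3 above the base = 6.6/3 = 2.200 m.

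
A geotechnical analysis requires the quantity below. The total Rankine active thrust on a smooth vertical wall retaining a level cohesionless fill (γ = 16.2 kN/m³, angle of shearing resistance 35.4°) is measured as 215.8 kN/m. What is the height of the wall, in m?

10.0 m

K_a = 0.2664. P_a = ½ K_a γ H² ⇒ H = √(2P_a/(K_a γ)).
H = √(2×215.8/(0.2664×16.2)) = 10.00 m.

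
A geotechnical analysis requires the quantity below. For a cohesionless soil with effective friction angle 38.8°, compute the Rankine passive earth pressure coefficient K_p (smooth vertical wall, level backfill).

K_p = (1 + sin φ)/(1 − sin φ) = tan²(45° + 38.8°/2) = 4.356.

4.36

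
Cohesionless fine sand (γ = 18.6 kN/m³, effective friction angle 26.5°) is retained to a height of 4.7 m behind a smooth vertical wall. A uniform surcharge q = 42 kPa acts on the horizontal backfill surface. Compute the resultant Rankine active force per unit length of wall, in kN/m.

K_a = tan²(45° − φ/2) = 0.3829.
Soil triangle: ½ K_a γ H² = 0.5×0.3829×18.6×4.7² = 78.67 kN/m.
Surcharge rectangle: K_a q H = 0.3829×42×4.7 = 75.59 kN/m.
Total = 78.67 + 75.59 = 154.3 kN/m.

154 kN/m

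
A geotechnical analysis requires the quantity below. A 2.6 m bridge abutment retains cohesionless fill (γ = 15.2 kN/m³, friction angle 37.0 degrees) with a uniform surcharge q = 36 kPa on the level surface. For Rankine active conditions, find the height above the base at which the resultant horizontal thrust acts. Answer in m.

K_a = 0.2486.
Triangular part P₁ = ½K_aγH² = 12.77 at H/3 = 0.8667 m; rectangular part P₂ = K_a q H = 23.27 at H/2 = 1.300 m.
ȳ = (P₁·0.8667 + P₂·1.300)/(P₁+P₂) = 1.146 m.

1.15 m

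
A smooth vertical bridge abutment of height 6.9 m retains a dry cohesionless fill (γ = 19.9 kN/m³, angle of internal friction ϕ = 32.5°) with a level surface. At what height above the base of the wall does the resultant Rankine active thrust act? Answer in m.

K_a = 0.3010.
The pressure distribution is triangular, so the resultant acts at H/3 above the base = 6.9/3 = 2.300 m.

2.30 m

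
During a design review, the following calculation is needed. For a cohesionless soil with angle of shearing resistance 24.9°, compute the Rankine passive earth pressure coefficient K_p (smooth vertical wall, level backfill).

K_p = (1 + sin φ)/(1 − sin φ) = tan²(45° + 24.9°/2) = 2.454.

2.45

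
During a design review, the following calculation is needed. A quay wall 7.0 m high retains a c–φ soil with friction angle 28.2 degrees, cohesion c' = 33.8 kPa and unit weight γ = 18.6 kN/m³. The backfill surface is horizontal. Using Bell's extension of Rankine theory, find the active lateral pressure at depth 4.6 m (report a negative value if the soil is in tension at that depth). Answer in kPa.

K_a = (1 − sin φ)/(1 + sin φ) = 0.3582.
σ_a = K_a γ z − 2c√K_a = 0.3582×18.6×4.6 − 2×33.8×0.5985 = -9.811 kPa.

-9.81 kPa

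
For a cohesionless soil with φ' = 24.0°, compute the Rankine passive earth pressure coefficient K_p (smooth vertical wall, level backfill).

2.37

K_p = (1 + sin φ)/(1 − sin φ) = tan²(45° + 24.0°/2) = 2.371.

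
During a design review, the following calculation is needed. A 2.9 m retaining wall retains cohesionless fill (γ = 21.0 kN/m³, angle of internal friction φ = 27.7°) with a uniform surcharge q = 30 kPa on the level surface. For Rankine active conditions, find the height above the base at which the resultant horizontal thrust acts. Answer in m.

1.21 m

K_a = 0.3653.
Triangular part P₁ = ½K_aγH² = 32.26 at H/3 = 0.9667 m; rectangular part P₂ = K_a q H = 31.78 at H/2 = 1.450 m.
ȳ = (P₁·0.9667 + P₂·1.450)/(P₁+P₂) = 1.207 m.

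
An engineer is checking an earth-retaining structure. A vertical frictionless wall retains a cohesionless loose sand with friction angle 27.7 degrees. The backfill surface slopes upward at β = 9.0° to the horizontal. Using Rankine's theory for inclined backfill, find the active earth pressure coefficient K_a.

0.381

K_a = cos β · (cos β − √(cos²β − cos²φ)) / (cos β + √(cos²β − cos²φ)).
cos β = 0.9877, cos φ = 0.8854, √(cos²β − cos²φ) = 0.4377.
K_a = 0.9877 × (0.9877 − 0.4377)/(0.9877 + 0.4377) = 0.3811.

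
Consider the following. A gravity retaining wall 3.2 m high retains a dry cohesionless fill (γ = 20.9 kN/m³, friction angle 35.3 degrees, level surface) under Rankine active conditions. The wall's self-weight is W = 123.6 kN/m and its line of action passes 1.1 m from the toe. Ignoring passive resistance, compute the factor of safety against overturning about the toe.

K_a = tan²(45° − 35.3°/2) = 0.2675.
P_a = ½K_aγH² = 0.5×0.2675×20.9×3.2² = 28.63 kN/m, acting at H/3 = 1.067 m above the base.
Overturning moment M_o = P_a × H/3 = 28.63 × 1.067 = 30.54.
Resisting moment M_r = W × 1.1 = 123.6 × 1.1 = 136.0.
FS_overturning = M_r/M_o = 136.0/30.54 = 4.452.

4.45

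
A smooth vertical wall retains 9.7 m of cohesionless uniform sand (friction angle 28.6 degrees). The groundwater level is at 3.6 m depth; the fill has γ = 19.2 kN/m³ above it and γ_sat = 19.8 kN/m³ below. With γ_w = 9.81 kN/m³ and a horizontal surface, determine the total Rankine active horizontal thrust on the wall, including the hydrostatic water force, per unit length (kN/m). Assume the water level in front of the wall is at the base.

K_a = tan²(45° − φ/2) = 0.3525.
γ' = 19.8 − 9.81 = 9.990 kN/m³. Depth below WT = 6.1 m.
σ'_h at WT = K_a γ d_w = 24.37 kPa; at base = 24.37 + K_a γ' × 6.1 = 45.85 kPa.
P₁ (0–3.6 m) = ½×24.37×3.6 = 43.86. P₂ (3.6–9.7 m) = ½(24.37+45.85)×6.1 = 214.2.
P_w = ½ γ_w h₂² = 0.5×9.81×6.1² = 182.5. Total = 43.86+214.2+182.5 = 440.5 kN/m.

441 kN/m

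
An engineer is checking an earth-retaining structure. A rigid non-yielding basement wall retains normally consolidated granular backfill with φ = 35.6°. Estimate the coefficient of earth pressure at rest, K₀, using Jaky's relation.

0.418

K₀ = 1 − sin φ' = 1 − sin 35.6° = 0.4179.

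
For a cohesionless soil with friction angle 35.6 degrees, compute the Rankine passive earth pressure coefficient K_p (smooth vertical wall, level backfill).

3.79

K_p = (1 + sin φ)/(1 − sin φ) = tan²(45° + 35.6°/2) = 3.786.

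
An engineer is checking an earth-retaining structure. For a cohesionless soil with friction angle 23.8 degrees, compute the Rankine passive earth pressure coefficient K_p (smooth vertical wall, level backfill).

K_p = (1 + sin φ)/(1 − sin φ) = tan²(45° + 23.8°/2) = 2.353.

2.35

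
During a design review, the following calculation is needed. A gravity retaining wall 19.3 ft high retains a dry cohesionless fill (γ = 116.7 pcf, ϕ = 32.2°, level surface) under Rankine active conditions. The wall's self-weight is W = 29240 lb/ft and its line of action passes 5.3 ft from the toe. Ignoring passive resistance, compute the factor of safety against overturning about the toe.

K_a = tan²(45° − 32.2°/2) = 0.3047.
P_a = ½K_aγH² = 0.5×0.3047×116.7×19.3² = 6623 lb/ft, acting at H/3 = 6.433 ft above the base.
Overturning moment M_o = P_a × H/3 = 6623 × 6.433 = 42610.
Resisting moment M_r = W × 5.3 = 29240 × 5.3 = 155000.
FS_overturning = M_r/M_o = 155000/42610 = 3.637.

3.64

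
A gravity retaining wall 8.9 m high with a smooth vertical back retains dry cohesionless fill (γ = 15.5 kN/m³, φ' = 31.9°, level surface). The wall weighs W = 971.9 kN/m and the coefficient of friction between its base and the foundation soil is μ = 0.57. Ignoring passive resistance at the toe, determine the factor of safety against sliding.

K_a = tan²(45° − 31.9°/2) = 0.3085.
P_a = ½K_aγH² = 0.5×0.3085×15.5×8.9² = 189.4 kN/m, acting at H/3 = 2.967 m above the base.
FS_sliding = μW / P_a = 0.57×971.9 / 189.4 = 2.925.

2.92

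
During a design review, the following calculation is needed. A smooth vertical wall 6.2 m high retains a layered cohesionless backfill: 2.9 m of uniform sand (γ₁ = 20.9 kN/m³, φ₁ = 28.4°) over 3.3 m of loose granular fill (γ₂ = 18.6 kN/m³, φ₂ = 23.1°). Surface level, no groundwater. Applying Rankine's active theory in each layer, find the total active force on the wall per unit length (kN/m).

K_a1 = tan²(45°−28.4°/2) = 0.3554; K_a2 = tan²(45°−23.1°/2) = 0.4364.
Layer 1: σ at base = K_a1 γ₁ h₁ = 21.54 kPa; P₁ = ½×21.54×2.9 = 31.23.
Layer 2: σ_v at top = γ₁h₁ = 60.61; σ_h top = K_a2×60.61 = 26.45; σ_h base = K_a2×(60.61+18.6×3.3) = 53.24.
P₂ = ½(26.45+53.24)×3.3 = 131.5. Total P_a = 31.23+131.5 = 162.7 kN/m.

163 kN/m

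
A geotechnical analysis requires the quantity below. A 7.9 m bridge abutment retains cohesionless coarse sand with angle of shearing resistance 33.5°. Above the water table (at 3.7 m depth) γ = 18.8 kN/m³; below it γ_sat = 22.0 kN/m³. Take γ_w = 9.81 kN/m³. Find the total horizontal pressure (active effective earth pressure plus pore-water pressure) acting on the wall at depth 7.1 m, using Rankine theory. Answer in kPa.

K_a = (1 − sin φ)/(1 + sin φ) = 0.2887.
γ' = 22.0 − 9.81 = 12.19 kN/m³.
Effective vertical stress at 7.1 m: σ'_v = 18.8×3.7 + 12.19×3.40 = 111.0 kPa.
σ'_h = K_a σ'_v = 0.2887 × 111.0 = 32.05 kPa; u = γ_w × 3.40 = 33.35 kPa.
Total σ_h = 32.05 + 33.35 = 65.40 kPa.

65.4 kPa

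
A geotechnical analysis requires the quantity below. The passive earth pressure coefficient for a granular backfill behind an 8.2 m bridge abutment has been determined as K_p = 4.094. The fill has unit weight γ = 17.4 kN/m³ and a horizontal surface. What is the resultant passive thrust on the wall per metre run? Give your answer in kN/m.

P = ½ K_p γ H² = 0.5 × 4.094 × 17.4 × 8.2² = 2395 kN/m.

2390 kN/m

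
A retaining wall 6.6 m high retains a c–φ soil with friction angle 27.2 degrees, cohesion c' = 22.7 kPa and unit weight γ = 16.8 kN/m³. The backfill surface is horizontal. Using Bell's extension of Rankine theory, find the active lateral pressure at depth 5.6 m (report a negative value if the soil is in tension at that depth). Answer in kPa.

7.34 kPa

K_a = (1 − sin φ)/(1 + sin φ) = 0.3726.
σ_a = K_a γ z − 2c√K_a = 0.3726×16.8×5.6 − 2×22.7×0.6104 = 7.341 kPa.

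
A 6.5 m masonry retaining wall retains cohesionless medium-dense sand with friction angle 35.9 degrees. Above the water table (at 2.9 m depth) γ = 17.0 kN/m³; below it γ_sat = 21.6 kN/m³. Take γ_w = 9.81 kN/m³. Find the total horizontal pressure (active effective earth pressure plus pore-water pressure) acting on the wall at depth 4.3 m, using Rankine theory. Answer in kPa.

30.9 kPa

K_a = (1 − sin φ)/(1 + sin φ) = 0.2607.
γ' = 21.6 − 9.81 = 11.79 kN/m³.
Effective vertical stress at 4.3 m: σ'_v = 17.0×2.9 + 11.79×1.40 = 65.81 kPa.
σ'_h = K_a σ'_v = 0.2607 × 65.81 = 17.16 kPa; u = γ_w × 1.40 = 13.73 kPa.
Total σ_h = 17.16 + 13.73 = 30.89 kPa.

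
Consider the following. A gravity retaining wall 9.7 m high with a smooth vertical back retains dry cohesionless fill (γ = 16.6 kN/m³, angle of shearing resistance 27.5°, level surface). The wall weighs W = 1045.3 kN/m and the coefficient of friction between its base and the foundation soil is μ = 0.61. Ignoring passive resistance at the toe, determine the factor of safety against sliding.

2.22

K_a = tan²(45° − 27.5°/2) = 0.3682.
P_a = ½K_aγH² = 0.5×0.3682×16.6×9.7² = 287.6 kN/m, acting at H/3 = 3.233 m above the base.
FS_sliding = μW / P_a = 0.61×1045.3 / 287.6 = 2.217.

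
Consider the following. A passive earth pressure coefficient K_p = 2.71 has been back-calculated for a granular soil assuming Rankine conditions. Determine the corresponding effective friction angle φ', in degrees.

K_p = (1+sin φ)/(1−sin φ) ⇒ sin φ = (K_p − 1)/(K_p + 1) = 0.4609.
φ = arcsin(0.4609) = 27.45°.

27.4°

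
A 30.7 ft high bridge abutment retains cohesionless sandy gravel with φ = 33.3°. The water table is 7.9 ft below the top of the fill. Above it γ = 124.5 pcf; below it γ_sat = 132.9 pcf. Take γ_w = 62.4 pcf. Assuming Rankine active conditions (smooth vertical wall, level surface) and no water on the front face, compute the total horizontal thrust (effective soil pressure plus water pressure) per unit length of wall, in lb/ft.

29200 lb/ft

K_a = tan²(45° − φ/2) = 0.2911.
γ' = 132.9 − 62.4 = 70.50 pcf. Depth below WT = 22.8 ft.
σ'_h at WT = K_a γ d_w = 286.3 psf; at base = 286.3 + K_a γ' × 22.8 = 754.3 psf.
P₁ (0–7.9 ft) = ½×286.3×7.9 = 1131. P₂ (7.9–30.7 ft) = ½(286.3+754.3)×22.8 = 11860.
P_w = ½ γ_w h₂² = 0.5×62.4×22.8² = 16220. Total = 1131+11860+16220 = 29210 lb/ft.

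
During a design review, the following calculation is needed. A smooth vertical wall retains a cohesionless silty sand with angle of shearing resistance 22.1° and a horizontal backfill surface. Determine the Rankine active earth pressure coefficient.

0.453

K_a = tan²(45° − φ/2) = tan²(33.95°) = 0.4533.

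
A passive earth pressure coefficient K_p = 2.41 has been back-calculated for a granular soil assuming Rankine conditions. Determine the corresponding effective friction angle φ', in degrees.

K_p = (1+sin φ)/(1−sin φ) ⇒ sin φ = (K_p − 1)/(K_p + 1) = 0.4135.
φ = arcsin(0.4135) = 24.42°.

24.4°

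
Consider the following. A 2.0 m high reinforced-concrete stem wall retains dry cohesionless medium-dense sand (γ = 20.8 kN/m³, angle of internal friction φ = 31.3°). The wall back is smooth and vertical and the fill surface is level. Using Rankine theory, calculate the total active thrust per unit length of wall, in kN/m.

13.2 kN/m

K_a = tan²(45° − φ/2) = 0.3162.
P_a = ½ K_a γ H² = 0.5 × 0.3162 × 20.8 × 2.0² = 13.15 kN/m.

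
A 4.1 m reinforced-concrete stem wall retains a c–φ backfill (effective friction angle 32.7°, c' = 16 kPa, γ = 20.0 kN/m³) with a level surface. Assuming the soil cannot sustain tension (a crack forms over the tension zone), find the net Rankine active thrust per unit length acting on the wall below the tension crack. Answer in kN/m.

K_a = 0.2985; √K_a = 0.5464.
Tension-crack depth z_c = 2c/(γ√K_a) = 2×16/(20.0×0.5464) = 2.929 m.
σ_a at base = K_a γ H − 2c√K_a = 0.2985×20.0×4.1 − 2×16×0.5464 = 6.994 kPa.
P_a = ½ × 6.994 × (H − z_c) = 0.5×6.994×1.171 = 4.096 kN/m.

4.10 kN/m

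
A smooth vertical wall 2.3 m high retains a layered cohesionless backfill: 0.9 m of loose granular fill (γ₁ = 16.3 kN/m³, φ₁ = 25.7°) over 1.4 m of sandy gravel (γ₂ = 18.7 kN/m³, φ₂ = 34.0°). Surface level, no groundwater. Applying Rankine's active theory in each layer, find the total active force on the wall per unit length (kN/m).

K_a1 = tan²(45°−25.7°/2) = 0.3950; K_a2 = tan²(45°−34.0°/2) = 0.2827.
Layer 1: σ at base = K_a1 γ₁ h₁ = 5.795 kPa; P₁ = ½×5.795×0.9 = 2.608.
Layer 2: σ_v at top = γ₁h₁ = 14.67; σ_h top = K_a2×14.67 = 4.147; σ_h base = K_a2×(14.67+18.7×1.4) = 11.55.
P₂ = ½(4.147+11.55)×1.4 = 10.99. Total P_a = 2.608+10.99 = 13.60 kN/m.

13.6 kN/m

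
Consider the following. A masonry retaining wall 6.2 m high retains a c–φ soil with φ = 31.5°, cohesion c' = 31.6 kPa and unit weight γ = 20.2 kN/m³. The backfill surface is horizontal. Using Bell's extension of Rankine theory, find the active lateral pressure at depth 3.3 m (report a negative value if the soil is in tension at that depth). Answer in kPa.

K_a = (1 − sin φ)/(1 + sin φ) = 0.3136.
σ_a = K_a γ z − 2c√K_a = 0.3136×20.2×3.3 − 2×31.6×0.5600 = -14.49 kPa.

-14.5 kPa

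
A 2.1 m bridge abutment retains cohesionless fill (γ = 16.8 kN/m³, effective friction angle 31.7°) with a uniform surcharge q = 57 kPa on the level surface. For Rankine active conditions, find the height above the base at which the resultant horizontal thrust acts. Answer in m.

0.967 m

K_a = 0.3111.
Triangular part P₁ = ½K_aγH² = 11.52 at H/3 = 0.7000 m; rectangular part P₂ = K_a q H = 37.24 at H/2 = 1.050 m.
ȳ = (P₁·0.7000 + P₂·1.050)/(P₁+P₂) = 0.9673 m.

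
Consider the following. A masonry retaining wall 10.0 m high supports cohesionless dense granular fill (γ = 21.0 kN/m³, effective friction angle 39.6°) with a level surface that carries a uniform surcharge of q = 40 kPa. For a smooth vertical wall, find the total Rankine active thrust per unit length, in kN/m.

K_a = tan²(45° − φ/2) = 0.2214.
Soil triangle: ½ K_a γ H² = 0.5×0.2214×21.0×10.0² = 232.5 kN/m.
Surcharge rectangle: K_a q H = 0.2214×40×10.0 = 88.57 kN/m.
Total = 232.5 + 88.57 = 321.1 kN/m.

321 kN/m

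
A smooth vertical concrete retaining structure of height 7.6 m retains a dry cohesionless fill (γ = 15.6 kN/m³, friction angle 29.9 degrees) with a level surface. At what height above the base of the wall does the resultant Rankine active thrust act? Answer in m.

K_a = 0.3347.
The pressure distribution is triangular, so the resultant acts at H/3 above the base = 7.6/3 = 2.533 m.

2.53 m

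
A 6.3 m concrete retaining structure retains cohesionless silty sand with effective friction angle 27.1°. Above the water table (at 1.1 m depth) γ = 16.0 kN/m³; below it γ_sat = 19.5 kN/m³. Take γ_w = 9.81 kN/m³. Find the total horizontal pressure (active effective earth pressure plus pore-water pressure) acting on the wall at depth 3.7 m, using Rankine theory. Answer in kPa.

41.5 kPa

K_a = (1 − sin φ)/(1 + sin φ) = 0.3741.
γ' = 19.5 − 9.81 = 9.690 kN/m³.
Effective vertical stress at 3.7 m: σ'_v = 16.0×1.1 + 9.690×2.60 = 42.79 kPa.
σ'_h = K_a σ'_v = 0.3741 × 42.79 = 16.01 kPa; u = γ_w × 2.60 = 25.51 kPa.
Total σ_h = 16.01 + 25.51 = 41.51 kPa.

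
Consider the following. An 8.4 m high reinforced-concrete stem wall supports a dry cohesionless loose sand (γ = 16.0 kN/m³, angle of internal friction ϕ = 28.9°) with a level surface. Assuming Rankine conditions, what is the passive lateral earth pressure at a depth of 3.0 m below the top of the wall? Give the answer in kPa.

138 kPa

K_p = (1 + sin φ)/(1 − sin φ) = 2.871.
σ_h = K_p γ z = 2.871 × 16.0 × 3.0 = 137.8 kPa.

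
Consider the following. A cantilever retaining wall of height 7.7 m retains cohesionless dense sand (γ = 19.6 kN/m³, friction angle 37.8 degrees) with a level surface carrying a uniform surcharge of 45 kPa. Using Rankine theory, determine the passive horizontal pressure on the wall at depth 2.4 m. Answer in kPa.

K_p = (1 + sin φ)/(1 − sin φ) = 4.167.
σ_v = γz + q = 19.6 × 2.4 + 45 = 92.04 kPa.
σ_h = K_p σ_v = 4.167 × 92.04 = 383.5 kPa.

384 kPa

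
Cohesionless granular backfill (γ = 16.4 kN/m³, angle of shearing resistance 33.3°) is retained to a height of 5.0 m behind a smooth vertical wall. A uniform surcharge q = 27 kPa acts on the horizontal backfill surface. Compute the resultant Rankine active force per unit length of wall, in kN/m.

K_a = tan²(45° − φ/2) = 0.2911.
Soil triangle: ½ K_a γ H² = 0.5×0.2911×16.4×5.0² = 59.68 kN/m.
Surcharge rectangle: K_a q H = 0.2911×27×5.0 = 39.30 kN/m.
Total = 59.68 + 39.30 = 98.99 kN/m.

99.0 kN/m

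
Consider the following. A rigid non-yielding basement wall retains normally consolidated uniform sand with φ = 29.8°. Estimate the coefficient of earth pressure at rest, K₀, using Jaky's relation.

0.503

K₀ = 1 − sin φ' = 1 − sin 29.8° = 0.5030.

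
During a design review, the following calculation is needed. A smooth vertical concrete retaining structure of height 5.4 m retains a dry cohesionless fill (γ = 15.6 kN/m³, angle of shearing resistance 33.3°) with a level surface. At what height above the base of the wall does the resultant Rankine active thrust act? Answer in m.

K_a = 0.2911.
The pressure distribution is triangular, so the resultant acts at H/3 above the base = 5.4/3 = 1.800 m.

1.80 m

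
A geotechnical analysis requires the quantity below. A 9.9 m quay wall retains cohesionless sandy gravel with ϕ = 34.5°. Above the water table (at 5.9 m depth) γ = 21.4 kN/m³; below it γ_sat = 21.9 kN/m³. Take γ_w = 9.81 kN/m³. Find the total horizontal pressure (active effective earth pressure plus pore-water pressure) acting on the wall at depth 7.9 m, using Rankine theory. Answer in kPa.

K_a = (1 − sin φ)/(1 + sin φ) = 0.2768.
γ' = 21.9 − 9.81 = 12.09 kN/m³.
Effective vertical stress at 7.9 m: σ'_v = 21.4×5.9 + 12.09×2.00 = 150.4 kPa.
σ'_h = K_a σ'_v = 0.2768 × 150.4 = 41.64 kPa; u = γ_w × 2.00 = 19.62 kPa.
Total σ_h = 41.64 + 19.62 = 61.26 kPa.

61.3 kPa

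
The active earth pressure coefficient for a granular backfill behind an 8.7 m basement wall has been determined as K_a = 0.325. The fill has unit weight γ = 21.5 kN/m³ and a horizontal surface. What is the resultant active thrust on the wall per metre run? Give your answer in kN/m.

P = ½ K_a γ H² = 0.5 × 0.325 × 21.5 × 8.7² = 264.4 kN/m.

264 kN/m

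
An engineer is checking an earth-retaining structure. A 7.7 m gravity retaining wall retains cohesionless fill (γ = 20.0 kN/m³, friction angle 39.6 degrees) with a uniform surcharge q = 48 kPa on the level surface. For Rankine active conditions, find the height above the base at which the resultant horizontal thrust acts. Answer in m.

3.06 m

K_a = 0.2214.
Triangular part P₁ = ½K_aγH² = 131.3 at H/3 = 2.567 m; rectangular part P₂ = K_a q H = 81.84 at H/2 = 3.850 m.
ȳ = (P₁·2.567 + P₂·3.850)/(P₁+P₂) = 3.059 m.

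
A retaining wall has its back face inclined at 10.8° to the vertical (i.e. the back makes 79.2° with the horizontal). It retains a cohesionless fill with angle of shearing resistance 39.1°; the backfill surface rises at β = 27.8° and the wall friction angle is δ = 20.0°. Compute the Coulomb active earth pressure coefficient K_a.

0.443

K_a = sin²(α+φ) / [sin²α · sin(α−δ) · (1 + √{sin(φ+δ)sin(φ−β) / (sin(α−δ)sin(α+β))})²].
With α = 79.2°, φ = 39.1°, δ = 20.0°, β = 27.8°: K_a = 0.4434.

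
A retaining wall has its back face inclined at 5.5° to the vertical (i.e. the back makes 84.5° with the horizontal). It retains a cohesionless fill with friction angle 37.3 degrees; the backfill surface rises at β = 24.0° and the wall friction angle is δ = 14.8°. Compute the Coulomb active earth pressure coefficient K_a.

0.369

K_a = sin²(α+φ) / [sin²α · sin(α−δ) · (1 + √{sin(φ+δ)sin(φ−β) / (sin(α−δ)sin(α+β))})²].
With α = 84.5°, φ = 37.3°, δ = 14.8°, β = 24.0°: K_a = 0.3688.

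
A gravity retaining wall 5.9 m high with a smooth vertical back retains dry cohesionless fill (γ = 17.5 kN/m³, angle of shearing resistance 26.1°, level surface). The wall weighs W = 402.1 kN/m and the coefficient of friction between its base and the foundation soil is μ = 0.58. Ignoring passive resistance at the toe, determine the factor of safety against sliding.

1.97

K_a = tan²(45° − 26.1°/2) = 0.3889.
P_a = ½K_aγH² = 0.5×0.3889×17.5×5.9² = 118.5 kN/m, acting at H/3 = 1.967 m above the base.
FS_sliding = μW / P_a = 0.58×402.1 / 118.5 = 1.969.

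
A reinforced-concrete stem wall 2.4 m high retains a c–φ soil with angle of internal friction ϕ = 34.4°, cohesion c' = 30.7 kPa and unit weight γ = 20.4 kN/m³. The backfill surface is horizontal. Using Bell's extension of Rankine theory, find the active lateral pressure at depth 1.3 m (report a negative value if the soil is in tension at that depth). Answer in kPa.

K_a = (1 − sin φ)/(1 + sin φ) = 0.2780.
σ_a = K_a γ z − 2c√K_a = 0.2780×20.4×1.3 − 2×30.7×0.5272 = -25.00 kPa.

-25.0 kPa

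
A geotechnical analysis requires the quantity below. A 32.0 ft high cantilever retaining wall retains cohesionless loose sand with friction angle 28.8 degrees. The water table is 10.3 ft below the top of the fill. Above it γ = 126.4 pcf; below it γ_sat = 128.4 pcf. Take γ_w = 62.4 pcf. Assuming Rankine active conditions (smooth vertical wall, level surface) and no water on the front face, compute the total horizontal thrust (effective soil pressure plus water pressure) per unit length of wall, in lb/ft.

K_a = tan²(45° − φ/2) = 0.3498.
γ' = 128.4 − 62.4 = 66.00 pcf. Depth below WT = 21.7 ft.
σ'_h at WT = K_a γ d_w = 455.3 psf; at base = 455.3 + K_a γ' × 21.7 = 956.3 psf.
P₁ (0–10.3 ft) = ½×455.3×10.3 = 2345. P₂ (10.3–32.0 ft) = ½(455.3+956.3)×21.7 = 15320.
P_w = ½ γ_w h₂² = 0.5×62.4×21.7² = 14690. Total = 2345+15320+14690 = 32350 lb/ft.

32400 lb/ft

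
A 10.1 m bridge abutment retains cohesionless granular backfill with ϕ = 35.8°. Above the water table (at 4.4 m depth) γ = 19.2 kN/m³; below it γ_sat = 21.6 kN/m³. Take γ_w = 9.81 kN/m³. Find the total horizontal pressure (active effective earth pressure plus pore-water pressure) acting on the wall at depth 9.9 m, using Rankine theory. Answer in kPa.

K_a = (1 − sin φ)/(1 + sin φ) = 0.2619.
γ' = 21.6 − 9.81 = 11.79 kN/m³.
Effective vertical stress at 9.9 m: σ'_v = 19.2×4.4 + 11.79×5.50 = 149.3 kPa.
σ'_h = K_a σ'_v = 0.2619 × 149.3 = 39.10 kPa; u = γ_w × 5.50 = 53.96 kPa.
Total σ_h = 39.10 + 53.96 = 93.06 kPa.

93.1 kPa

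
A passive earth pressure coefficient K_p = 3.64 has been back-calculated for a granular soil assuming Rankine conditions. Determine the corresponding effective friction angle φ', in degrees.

34.7°

K_p = (1+sin φ)/(1−sin φ) ⇒ sin φ = (K_p − 1)/(K_p + 1) = 0.5690.
φ = arcsin(0.5690) = 34.68°.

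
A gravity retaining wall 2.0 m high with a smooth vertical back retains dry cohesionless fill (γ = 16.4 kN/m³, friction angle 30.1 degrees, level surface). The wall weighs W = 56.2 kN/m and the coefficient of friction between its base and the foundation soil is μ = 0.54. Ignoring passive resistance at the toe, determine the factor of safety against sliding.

K_a = tan²(45° − 30.1°/2) = 0.3320.
P_a = ½K_aγH² = 0.5×0.3320×16.4×2.0² = 10.89 kN/m, acting at H/3 = 0.6667 m above the base.
FS_sliding = μW / P_a = 0.54×56.2 / 10.89 = 2.787.

2.79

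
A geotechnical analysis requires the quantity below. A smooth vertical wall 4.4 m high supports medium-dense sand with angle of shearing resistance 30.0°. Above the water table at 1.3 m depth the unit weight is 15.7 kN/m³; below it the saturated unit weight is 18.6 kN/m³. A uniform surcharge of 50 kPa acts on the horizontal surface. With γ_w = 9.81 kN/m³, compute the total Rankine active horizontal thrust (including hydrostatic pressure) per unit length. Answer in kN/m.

160 kN/m

K_a = tan²(45° − φ/2) = 0.3333.
γ' = 18.6 − 9.81 = 8.790 kN/m³. h₂ = H − d_w = 3.1 m.
σ'_h: at surface K_a·q = 16.67; at WT K_a(q+γd_w) = 23.47; at base K_a(q+γd_w+γ'h₂) = 32.55 kPa.
P₁ = ½(16.67+23.47)×1.3 = 26.09; P₂ = ½(23.47+32.55)×3.1 = 86.84; P_w = ½γ_w h₂² = 47.14.
Total = 26.09+86.84+47.14 = 160.1 kN/m.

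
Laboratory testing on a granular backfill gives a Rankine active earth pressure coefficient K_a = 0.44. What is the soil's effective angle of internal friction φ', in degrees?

K_a = tan²(45° − φ/2) ⇒ 45° − φ/2 = arctan(√0.44) = 33.56°.
φ = 2(45° − 33.56°) = 22.89°.

22.9°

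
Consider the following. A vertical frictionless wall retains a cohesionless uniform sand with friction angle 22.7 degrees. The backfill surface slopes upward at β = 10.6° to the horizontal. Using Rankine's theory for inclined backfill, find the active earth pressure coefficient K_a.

K_a = cos β · (cos β − √(cos²β − cos²φ)) / (cos β + √(cos²β − cos²φ)).
cos β = 0.9829, cos φ = 0.9225, √(cos²β − cos²φ) = 0.3392.
K_a = 0.9829 × (0.9829 − 0.3392)/(0.9829 + 0.3392) = 0.4785.

0.479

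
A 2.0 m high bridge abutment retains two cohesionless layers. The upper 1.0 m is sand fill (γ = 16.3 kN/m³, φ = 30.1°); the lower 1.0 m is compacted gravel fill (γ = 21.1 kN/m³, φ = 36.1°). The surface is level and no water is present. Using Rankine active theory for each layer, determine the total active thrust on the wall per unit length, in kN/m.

K_a1 = tan²(45°−30.1°/2) = 0.3320; K_a2 = tan²(45°−36.1°/2) = 0.2585.
Layer 1: σ at base = K_a1 γ₁ h₁ = 5.411 kPa; P₁ = ½×5.411×1.0 = 2.706.
Layer 2: σ_v at top = γ₁h₁ = 16.30; σ_h top = K_a2×16.30 = 4.214; σ_h base = K_a2×(16.30+21.1×1.0) = 9.668.
P₂ = ½(4.214+9.668)×1.0 = 6.941. Total P_a = 2.706+6.941 = 9.646 kN/m.

9.65 kN/m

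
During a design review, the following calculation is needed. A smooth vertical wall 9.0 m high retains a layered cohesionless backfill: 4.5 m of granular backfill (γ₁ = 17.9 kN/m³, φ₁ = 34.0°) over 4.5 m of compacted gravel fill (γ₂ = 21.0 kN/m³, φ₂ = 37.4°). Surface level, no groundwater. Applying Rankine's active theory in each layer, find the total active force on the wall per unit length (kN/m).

K_a1 = tan²(45°−34.0°/2) = 0.2827; K_a2 = tan²(45°−37.4°/2) = 0.2443.
Layer 1: σ at base = K_a1 γ₁ h₁ = 22.77 kPa; P₁ = ½×22.77×4.5 = 51.24.
Layer 2: σ_v at top = γ₁h₁ = 80.55; σ_h top = K_a2×80.55 = 19.68; σ_h base = K_a2×(80.55+21.0×4.5) = 42.76.
P₂ = ½(19.68+42.76)×4.5 = 140.5. Total P_a = 51.24+140.5 = 191.7 kN/m.

192 kN/m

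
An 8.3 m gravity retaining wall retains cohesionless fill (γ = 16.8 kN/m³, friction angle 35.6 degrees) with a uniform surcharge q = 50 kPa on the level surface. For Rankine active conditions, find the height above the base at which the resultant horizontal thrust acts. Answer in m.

3.34 m

K_a = 0.2641.
Triangular part P₁ = ½K_aγH² = 152.8 at H/3 = 2.767 m; rectangular part P₂ = K_a q H = 109.6 at H/2 = 4.150 m.
ȳ = (P₁·2.767 + P₂·4.150)/(P₁+P₂) = 3.344 m.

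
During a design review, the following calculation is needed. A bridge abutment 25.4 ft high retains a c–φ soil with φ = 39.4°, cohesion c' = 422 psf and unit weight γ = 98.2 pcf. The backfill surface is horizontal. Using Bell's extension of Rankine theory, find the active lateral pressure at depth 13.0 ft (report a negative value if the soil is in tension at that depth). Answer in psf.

K_a = (1 − sin φ)/(1 + sin φ) = 0.2234.
σ_a = K_a γ z − 2c√K_a = 0.2234×98.2×13.0 − 2×422×0.4727 = -113.7 psf.

-114 psf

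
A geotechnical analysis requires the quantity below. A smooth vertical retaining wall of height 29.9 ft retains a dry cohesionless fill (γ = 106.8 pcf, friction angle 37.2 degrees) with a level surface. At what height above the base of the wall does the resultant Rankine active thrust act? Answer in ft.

K_a = 0.2464.
The pressure distribution is triangular, so the resultant acts at H/3 above the base = 29.9/3 = 9.967 ft.

9.97 ft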